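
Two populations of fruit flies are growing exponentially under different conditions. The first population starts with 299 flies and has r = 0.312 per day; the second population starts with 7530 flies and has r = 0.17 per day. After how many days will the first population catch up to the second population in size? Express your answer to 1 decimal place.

22.7 days

Set 299·e^(0.312t) = 7530·e^(0.17t).
e^((0.312 − 0.17)t) = 7530/299 → e^(0.142·t) = 25.184.
0.142·t = ln(25.184) = 3.2262, so t = 3.2262/0.142 = 22.72.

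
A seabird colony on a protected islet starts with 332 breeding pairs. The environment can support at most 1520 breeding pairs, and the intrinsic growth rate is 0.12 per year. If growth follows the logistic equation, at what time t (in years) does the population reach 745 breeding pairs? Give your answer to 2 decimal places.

10.30 years

A = (K − N₀)/N₀ = (1520 − 332)/332 = 3.5783.
Solve 1520/(1 + 3.5783·e^(−0.12t)) = 745: 1 + 3.5783·e^(−0.12t) = 2.0403, so e^(−0.12t) = 0.290715.
−0.12·t = ln(0.290715) = -1.2354, so t = 1.2354/0.12 = 10.295.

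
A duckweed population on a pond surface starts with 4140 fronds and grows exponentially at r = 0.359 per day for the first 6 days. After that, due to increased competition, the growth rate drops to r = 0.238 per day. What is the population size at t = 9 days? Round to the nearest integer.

72871 fronds

Phase 1: N(6) = 4140·e^(0.359×6) = 4140·e^2.154 = 35683.8.
Phase 2 runs for 9 − 6 = 3 days at r = 0.238.
N(9) = 35683.8·e^(0.238×3) = 35683.8·e^0.714 = 72871.4.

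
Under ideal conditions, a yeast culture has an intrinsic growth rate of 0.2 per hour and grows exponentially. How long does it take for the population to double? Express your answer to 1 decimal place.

3.5 hours

Doubling time t_d = ln(2)/r = 0.6931/0.2 = 3.4657.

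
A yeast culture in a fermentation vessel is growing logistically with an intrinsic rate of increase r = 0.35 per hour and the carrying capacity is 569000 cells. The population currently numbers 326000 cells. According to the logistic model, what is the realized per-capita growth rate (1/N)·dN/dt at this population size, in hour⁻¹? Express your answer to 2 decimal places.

0.15 per hour

(1/N)·dN/dt = r(1 − N/K) = 0.35 × (1 − 326000/569000).
= 0.35 × 0.42707 = 0.14947.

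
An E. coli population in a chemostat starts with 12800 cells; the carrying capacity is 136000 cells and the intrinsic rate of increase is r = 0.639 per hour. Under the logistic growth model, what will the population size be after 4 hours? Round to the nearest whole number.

A = (K − N₀)/N₀ = (136000 − 12800)/12800 = 9.625.
N(t) = K/(1 + A·e^(−rt)) = 136000/(1 + 9.625×e^(−0.639×4)).
e^(−2.556) = 0.077615; denominator = 1 + 9.625×0.077615 = 1.747.
N = 136000/1.747 = 77845.9.

77846 cells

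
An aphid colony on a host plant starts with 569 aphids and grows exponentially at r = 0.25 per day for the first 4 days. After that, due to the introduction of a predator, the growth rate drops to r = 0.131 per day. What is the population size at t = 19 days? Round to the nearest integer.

11036 aphids

Phase 1: N(4) = 569·e^(0.25×4) = 569·e^1 = 1546.7.
Phase 2 runs for 19 − 4 = 15 days at r = 0.131.
N(19) = 1546.7·e^(0.131×15) = 1546.7·e^1.965 = 11035.6.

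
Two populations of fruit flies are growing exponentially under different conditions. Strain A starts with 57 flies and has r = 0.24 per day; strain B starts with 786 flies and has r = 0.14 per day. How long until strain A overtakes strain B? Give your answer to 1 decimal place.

26.2 days

Set 57·e^(0.24t) = 786·e^(0.14t).
e^((0.24 − 0.14)t) = 786/57 → e^(0.1·t) = 13.789.
0.1·t = ln(13.789) = 2.6239, so t = 2.6239/0.1 = 26.239.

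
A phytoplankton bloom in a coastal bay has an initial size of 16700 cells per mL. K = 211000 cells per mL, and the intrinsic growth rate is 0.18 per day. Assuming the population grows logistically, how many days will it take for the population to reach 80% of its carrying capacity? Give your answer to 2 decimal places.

21.33 days

A = (K − N₀)/N₀ = (211000 − 16700)/16700 = 11.635.
Solve 211000/(1 + 11.635·e^(−0.18t)) = 168800: 1 + 11.635·e^(−0.18t) = 1.25, so e^(−0.18t) = 0.0214874.
−0.18·t = ln(0.0214874) = -3.8403, so t = 3.8403/0.18 = 21.335.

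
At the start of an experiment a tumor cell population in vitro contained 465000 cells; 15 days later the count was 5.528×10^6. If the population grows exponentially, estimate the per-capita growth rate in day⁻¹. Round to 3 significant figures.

0.165 per day

From N(t) = N₀·e^(rt): e^(r·15) = 5.528×10^6/465000 = 11.888.
r·15 = ln(11.888) = 2.4755, so r = 2.4755/15 = 0.16504.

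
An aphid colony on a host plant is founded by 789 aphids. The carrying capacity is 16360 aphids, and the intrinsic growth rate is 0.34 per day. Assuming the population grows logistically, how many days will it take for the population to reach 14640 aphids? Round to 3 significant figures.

15.1 days

A = (K − N₀)/N₀ = (16360 − 789)/789 = 19.735.
Solve 16360/(1 + 19.735·e^(−0.34t)) = 14640: 1 + 19.735·e^(−0.34t) = 1.1175, so e^(−0.34t) = 0.00595316.
−0.34·t = ln(0.00595316) = -5.1238, so t = 5.1238/0.34 = 15.07.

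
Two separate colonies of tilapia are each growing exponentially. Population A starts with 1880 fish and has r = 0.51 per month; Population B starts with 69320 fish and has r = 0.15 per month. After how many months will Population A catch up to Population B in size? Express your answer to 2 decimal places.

10.02 months

Set 1880·e^(0.51t) = 69320·e^(0.15t).
e^((0.51 − 0.15)t) = 69320/1880 → e^(0.36·t) = 36.872.
0.36·t = ln(36.872) = 3.6075, so t = 3.6075/0.36 = 10.021.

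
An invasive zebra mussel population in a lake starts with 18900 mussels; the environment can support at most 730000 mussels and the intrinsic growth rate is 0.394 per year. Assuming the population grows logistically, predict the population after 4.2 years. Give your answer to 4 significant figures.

89120 mussels

A = (K − N₀)/N₀ = (730000 − 18900)/18900 = 37.624.
N(t) = K/(1 + A·e^(−rt)) = 730000/(1 + 37.624×e^(−0.394×4.2)).
e^(−1.655) = 0.19113; denominator = 1 + 37.624×0.19113 = 8.1912.
N = 730000/8.1912 = 89120.6.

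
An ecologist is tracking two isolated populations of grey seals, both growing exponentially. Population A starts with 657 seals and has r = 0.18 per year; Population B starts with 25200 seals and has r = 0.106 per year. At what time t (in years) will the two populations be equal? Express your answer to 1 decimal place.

49.3 years

Set 657·e^(0.18t) = 25200·e^(0.106t).
e^((0.18 − 0.106)t) = 25200/657 → e^(0.074·t) = 38.356.
0.074·t = ln(38.356) = 3.6469, so t = 3.6469/0.074 = 49.283.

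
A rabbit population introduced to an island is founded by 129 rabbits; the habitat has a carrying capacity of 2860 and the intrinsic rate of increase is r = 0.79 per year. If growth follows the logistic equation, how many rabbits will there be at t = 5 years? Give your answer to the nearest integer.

2032 rabbits

A = (K − N₀)/N₀ = (2860 − 129)/129 = 21.171.
N(t) = K/(1 + A·e^(−rt)) = 2860/(1 + 21.171×e^(−0.79×5)).
e^(−3.95) = 0.019255; denominator = 1 + 21.171×0.019255 = 1.4076.
N = 2860/1.4076 = 2031.78.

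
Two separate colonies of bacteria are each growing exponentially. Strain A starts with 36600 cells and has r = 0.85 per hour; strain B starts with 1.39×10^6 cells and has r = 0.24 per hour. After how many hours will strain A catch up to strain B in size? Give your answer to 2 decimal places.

5.96 hours

Set 36600·e^(0.85t) = 1.39×10^6·e^(0.24t).
e^((0.85 − 0.24)t) = 1.39×10^6/36600 → e^(0.61·t) = 37.978.
0.61·t = ln(37.978) = 3.637, so t = 3.637/0.61 = 5.9623.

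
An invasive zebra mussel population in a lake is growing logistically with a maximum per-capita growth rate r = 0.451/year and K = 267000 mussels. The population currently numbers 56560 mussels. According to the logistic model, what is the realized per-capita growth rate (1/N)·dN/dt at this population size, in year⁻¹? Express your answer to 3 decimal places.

(1/N)·dN/dt = r(1 − N/K) = 0.451 × (1 − 56560/267000).
= 0.451 × 0.78816 = 0.35546.

0.355 per year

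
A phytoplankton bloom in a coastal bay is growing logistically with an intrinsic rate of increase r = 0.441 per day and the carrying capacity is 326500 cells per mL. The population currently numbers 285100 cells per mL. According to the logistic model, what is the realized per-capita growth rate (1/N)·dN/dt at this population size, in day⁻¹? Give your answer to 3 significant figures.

0.0559 per day

(1/N)·dN/dt = r(1 − N/K) = 0.441 × (1 − 285100/326500).
= 0.441 × 0.1268 = 0.055919.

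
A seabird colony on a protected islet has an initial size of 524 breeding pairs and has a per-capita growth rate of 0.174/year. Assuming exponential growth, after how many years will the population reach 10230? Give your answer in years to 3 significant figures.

Set N₀·e^(rt) = 10230: e^(0.174·t) = 10230/524 = 19.523.
0.174·t = ln(19.523) = 2.9716, so t = 2.9716/0.174 = 17.078.

17.1 years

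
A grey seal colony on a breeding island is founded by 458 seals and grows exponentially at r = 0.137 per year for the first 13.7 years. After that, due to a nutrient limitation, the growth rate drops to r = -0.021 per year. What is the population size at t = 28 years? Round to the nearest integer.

2216 seals

Phase 1: N(13.7) = 458·e^(0.137×13.7) = 458·e^1.877 = 2992.21.
Phase 2 runs for 28 − 13.7 = 14.3 years at r = -0.021.
N(28) = 2992.21·e^(-0.021×14.3) = 2992.21·e^-0.3003 = 2216.02.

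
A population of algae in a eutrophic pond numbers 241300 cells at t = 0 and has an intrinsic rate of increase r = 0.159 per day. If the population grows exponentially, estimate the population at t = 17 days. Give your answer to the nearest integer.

N(t) = N₀·e^(rt) = 241300 × e^(0.159×17) = 241300 × e^2.703.
e^2.703 ≈ 14.924, so N ≈ 241300 × 14.924 = 3.601267×10^6.

3601267 cells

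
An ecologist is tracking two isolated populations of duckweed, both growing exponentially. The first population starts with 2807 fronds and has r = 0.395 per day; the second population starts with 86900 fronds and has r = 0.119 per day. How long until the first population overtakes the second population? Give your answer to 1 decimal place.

12.4 days

Set 2807·e^(0.395t) = 86900·e^(0.119t).
e^((0.395 − 0.119)t) = 86900/2807 → e^(0.276·t) = 30.958.
0.276·t = ln(30.958) = 3.4326, so t = 3.4326/0.276 = 12.437.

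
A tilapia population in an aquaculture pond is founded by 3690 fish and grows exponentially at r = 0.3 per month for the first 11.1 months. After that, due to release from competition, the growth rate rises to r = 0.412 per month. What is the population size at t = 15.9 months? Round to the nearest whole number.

Phase 1: N(11.1) = 3690·e^(0.3×11.1) = 3690·e^3.33 = 103092.
Phase 2 runs for 15.9 − 11.1 = 4.8 months at r = 0.412.
N(15.9) = 103092·e^(0.412×4.8) = 103092·e^1.978 = 744882.

744882 fish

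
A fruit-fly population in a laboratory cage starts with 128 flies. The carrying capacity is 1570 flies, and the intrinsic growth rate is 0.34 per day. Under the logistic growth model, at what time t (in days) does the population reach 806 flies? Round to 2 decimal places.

A = (K − N₀)/N₀ = (1570 − 128)/128 = 11.266.
Solve 1570/(1 + 11.266·e^(−0.34t)) = 806: 1 + 11.266·e^(−0.34t) = 1.9479, so e^(−0.34t) = 0.0841401.
−0.34·t = ln(0.0841401) = -2.4753, so t = 2.4753/0.34 = 7.2802.

7.28 days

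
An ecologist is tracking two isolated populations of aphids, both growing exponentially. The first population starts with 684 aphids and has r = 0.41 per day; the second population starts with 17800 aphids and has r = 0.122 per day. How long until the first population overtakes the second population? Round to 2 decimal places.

Set 684·e^(0.41t) = 17800·e^(0.122t).
e^((0.41 − 0.122)t) = 17800/684 → e^(0.288·t) = 26.023.
0.288·t = ln(26.023) = 3.259, so t = 3.259/0.288 = 11.316.

11.32 days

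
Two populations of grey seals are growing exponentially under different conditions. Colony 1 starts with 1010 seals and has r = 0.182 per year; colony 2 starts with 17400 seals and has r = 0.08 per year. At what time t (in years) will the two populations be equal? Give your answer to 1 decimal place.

Set 1010·e^(0.182t) = 17400·e^(0.08t).
e^((0.182 − 0.08)t) = 17400/1010 → e^(0.102·t) = 17.228.
0.102·t = ln(17.228) = 2.8465, so t = 2.8465/0.102 = 27.907.

27.9 years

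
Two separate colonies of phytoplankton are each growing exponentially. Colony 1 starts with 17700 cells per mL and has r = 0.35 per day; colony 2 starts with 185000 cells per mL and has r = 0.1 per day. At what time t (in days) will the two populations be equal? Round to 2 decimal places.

9.39 days

Set 17700·e^(0.35t) = 185000·e^(0.1t).
e^((0.35 − 0.1)t) = 185000/17700 → e^(0.25·t) = 10.452.
0.25·t = ln(10.452) = 2.3468, so t = 2.3468/0.25 = 9.3872.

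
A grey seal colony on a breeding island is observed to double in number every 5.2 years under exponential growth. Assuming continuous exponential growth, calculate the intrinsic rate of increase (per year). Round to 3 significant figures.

r = ln(2)/t_d = 0.6931/5.2 = 0.1333.

0.133 per year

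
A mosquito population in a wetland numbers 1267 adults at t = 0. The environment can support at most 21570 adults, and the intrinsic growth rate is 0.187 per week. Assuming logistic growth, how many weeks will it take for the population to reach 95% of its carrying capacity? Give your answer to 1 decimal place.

30.6 weeks

A = (K − N₀)/N₀ = (21570 − 1267)/1267 = 16.024.
Solve 21570/(1 + 16.024·e^(−0.187t)) = 20491.5: 1 + 16.024·e^(−0.187t) = 1.0526, so e^(−0.187t) = 0.00328445.
−0.187·t = ln(0.00328445) = -5.7186, so t = 5.7186/0.187 = 30.581.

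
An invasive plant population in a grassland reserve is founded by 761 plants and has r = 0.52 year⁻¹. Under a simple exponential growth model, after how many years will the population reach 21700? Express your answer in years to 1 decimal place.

6.4 years

Set N₀·e^(rt) = 21700: e^(0.52·t) = 21700/761 = 28.515.
0.52·t = ln(28.515) = 3.3504, so t = 3.3504/0.52 = 6.4431.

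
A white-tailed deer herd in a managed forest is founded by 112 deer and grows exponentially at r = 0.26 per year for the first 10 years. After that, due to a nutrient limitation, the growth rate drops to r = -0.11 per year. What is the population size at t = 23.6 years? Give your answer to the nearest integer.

338 deer

Phase 1: N(10) = 112·e^(0.26×10) = 112·e^2.6 = 1507.94.
Phase 2 runs for 23.6 − 10 = 13.6 years at r = -0.11.
N(23.6) = 1507.94·e^(-0.11×13.6) = 1507.94·e^-1.496 = 337.815.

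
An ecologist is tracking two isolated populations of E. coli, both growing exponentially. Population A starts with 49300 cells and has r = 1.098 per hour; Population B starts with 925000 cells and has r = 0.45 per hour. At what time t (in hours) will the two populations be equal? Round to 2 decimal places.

Set 49300·e^(1.098t) = 925000·e^(0.45t).
e^((1.098 − 0.45)t) = 925000/49300 → e^(0.648·t) = 18.763.
0.648·t = ln(18.763) = 2.9319, so t = 2.9319/0.648 = 4.5245.

4.52 hours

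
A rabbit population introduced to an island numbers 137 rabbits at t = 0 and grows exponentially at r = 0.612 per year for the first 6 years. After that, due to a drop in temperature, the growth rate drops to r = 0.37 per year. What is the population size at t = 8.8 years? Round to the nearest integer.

15184 rabbits

Phase 1: N(6) = 137·e^(0.612×6) = 137·e^3.672 = 5388.28.
Phase 2 runs for 8.8 − 6 = 2.8 years at r = 0.37.
N(8.8) = 5388.28·e^(0.37×2.8) = 5388.28·e^1.036 = 15183.7.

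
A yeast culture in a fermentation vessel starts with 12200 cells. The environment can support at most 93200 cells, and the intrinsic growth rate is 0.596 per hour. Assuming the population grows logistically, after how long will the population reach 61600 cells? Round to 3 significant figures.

A = (K − N₀)/N₀ = (93200 − 12200)/12200 = 6.6393.
Solve 93200/(1 + 6.6393·e^(−0.596t)) = 61600: 1 + 6.6393·e^(−0.596t) = 1.513, so e^(−0.596t) = 0.0772647.
−0.596·t = ln(0.0772647) = -2.5605, so t = 2.5605/0.596 = 4.2962.

4.30 hours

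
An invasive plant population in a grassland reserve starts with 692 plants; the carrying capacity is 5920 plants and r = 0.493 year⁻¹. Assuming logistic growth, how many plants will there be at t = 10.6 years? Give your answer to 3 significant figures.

A = (K − N₀)/N₀ = (5920 − 692)/692 = 7.5549.
N(t) = K/(1 + A·e^(−rt)) = 5920/(1 + 7.5549×e^(−0.493×10.6)).
e^(−5.226) = 0.0053761; denominator = 1 + 7.5549×0.0053761 = 1.0406.
N = 5920/1.0406 = 5688.94.

5690 plants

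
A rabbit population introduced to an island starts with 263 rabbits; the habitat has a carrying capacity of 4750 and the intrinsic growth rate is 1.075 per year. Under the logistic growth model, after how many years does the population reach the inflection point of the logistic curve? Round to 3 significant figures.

Logistic growth is fastest at N = K/2 = 2375.
A = (K − N₀)/N₀ = 17.061. Set K/(1 + A·e^(−rt)) = K/2 → A·e^(−rt) = 1.
e^(−1.075t) = 1/17.061 = 0.0586138, so t = ln(17.061)/1.075 = 2.8368/1.075 = 2.6389.

2.64 years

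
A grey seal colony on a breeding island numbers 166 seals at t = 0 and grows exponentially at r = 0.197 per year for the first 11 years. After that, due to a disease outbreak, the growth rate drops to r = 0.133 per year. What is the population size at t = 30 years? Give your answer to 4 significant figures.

Phase 1: N(11) = 166·e^(0.197×11) = 166·e^2.167 = 1449.52.
Phase 2 runs for 30 − 11 = 19 years at r = 0.133.
N(30) = 1449.52·e^(0.133×19) = 1449.52·e^2.527 = 18142.1.

18140 seals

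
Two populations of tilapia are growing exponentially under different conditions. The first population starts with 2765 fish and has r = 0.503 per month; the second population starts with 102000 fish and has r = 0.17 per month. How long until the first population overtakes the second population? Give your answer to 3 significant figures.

Set 2765·e^(0.503t) = 102000·e^(0.17t).
e^((0.503 − 0.17)t) = 102000/2765 → e^(0.333·t) = 36.89.
0.333·t = ln(36.89) = 3.6079, so t = 3.6079/0.333 = 10.835.

10.8 months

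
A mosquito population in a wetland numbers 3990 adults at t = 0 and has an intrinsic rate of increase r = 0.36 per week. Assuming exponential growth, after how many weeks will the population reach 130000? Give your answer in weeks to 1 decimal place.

Set N₀·e^(rt) = 130000: e^(0.36·t) = 130000/3990 = 32.581.
0.36·t = ln(32.581) = 3.4837, so t = 3.4837/0.36 = 9.6771.

9.7 weeks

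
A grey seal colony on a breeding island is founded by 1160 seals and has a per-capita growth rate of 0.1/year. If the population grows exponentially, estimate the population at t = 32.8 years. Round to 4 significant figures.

N(t) = N₀·e^(rt) = 1160 × e^(0.1×32.8) = 1160 × e^3.28.
e^3.28 ≈ 26.576, so N ≈ 1160 × 26.576 = 30827.9.

30830 seals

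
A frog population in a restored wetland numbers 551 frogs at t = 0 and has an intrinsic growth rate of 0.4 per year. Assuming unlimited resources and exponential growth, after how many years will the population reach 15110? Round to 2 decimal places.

8.28 years

Set N₀·e^(rt) = 15110: e^(0.4·t) = 15110/551 = 27.423.
0.4·t = ln(27.423) = 3.3114, so t = 3.3114/0.4 = 8.2784.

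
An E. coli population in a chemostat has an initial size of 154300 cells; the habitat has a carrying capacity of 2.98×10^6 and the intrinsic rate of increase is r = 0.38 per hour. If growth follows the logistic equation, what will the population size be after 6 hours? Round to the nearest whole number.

1037195 cells

A = (K − N₀)/N₀ = (2.98×10^6 − 154300)/154300 = 18.313.
N(t) = K/(1 + A·e^(−rt)) = 2.98×10^6/(1 + 18.313×e^(−0.38×6)).
e^(−2.28) = 0.10228; denominator = 1 + 18.313×0.10228 = 2.8731.
N = 2.98×10^6/2.8731 = 1.037195×10^6.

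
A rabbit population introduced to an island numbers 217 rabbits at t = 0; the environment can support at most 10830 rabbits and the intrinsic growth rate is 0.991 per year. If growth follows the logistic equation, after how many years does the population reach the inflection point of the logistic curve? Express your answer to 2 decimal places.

3.93 years

Logistic growth is fastest at N = K/2 = 5415.
A = (K − N₀)/N₀ = 48.908. Set K/(1 + A·e^(−rt)) = K/2 → A·e^(−rt) = 1.
e^(−0.991t) = 1/48.908 = 0.0204466, so t = ln(48.908)/0.991 = 3.8899/0.991 = 3.9253.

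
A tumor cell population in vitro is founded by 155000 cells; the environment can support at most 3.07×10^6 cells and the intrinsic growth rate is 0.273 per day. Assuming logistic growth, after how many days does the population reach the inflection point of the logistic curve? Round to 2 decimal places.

Logistic growth is fastest at N = K/2 = 1.535×10^6.
A = (K − N₀)/N₀ = 18.806. Set K/(1 + A·e^(−rt)) = K/2 → A·e^(−rt) = 1.
e^(−0.273t) = 1/18.806 = 0.0531732, so t = ln(18.806)/0.273 = 2.9342/0.273 = 10.748.

10.75 days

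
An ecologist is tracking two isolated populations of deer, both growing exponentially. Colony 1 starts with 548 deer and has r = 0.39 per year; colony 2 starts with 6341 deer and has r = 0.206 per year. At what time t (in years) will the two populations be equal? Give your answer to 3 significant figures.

Set 548·e^(0.39t) = 6341·e^(0.206t).
e^((0.39 − 0.206)t) = 6341/548 → e^(0.184·t) = 11.571.
0.184·t = ln(11.571) = 2.4485, so t = 2.4485/0.184 = 13.307.

13.3 years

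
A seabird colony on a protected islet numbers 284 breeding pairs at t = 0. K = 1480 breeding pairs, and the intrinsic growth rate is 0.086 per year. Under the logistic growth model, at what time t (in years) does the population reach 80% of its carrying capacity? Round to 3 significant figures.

A = (K − N₀)/N₀ = (1480 − 284)/284 = 4.2113.
Solve 1480/(1 + 4.2113·e^(−0.086t)) = 1184: 1 + 4.2113·e^(−0.086t) = 1.25, so e^(−0.086t) = 0.0593645.
−0.086·t = ln(0.0593645) = -2.8241, so t = 2.8241/0.086 = 32.838.

32.8 years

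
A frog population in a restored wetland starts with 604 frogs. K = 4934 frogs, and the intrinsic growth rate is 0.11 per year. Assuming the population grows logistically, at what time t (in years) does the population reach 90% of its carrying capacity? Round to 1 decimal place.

A = (K − N₀)/N₀ = (4934 − 604)/604 = 7.1689.
Solve 4934/(1 + 7.1689·e^(−0.11t)) = 4440.6: 1 + 7.1689·e^(−0.11t) = 1.1111, so e^(−0.11t) = 0.0154991.
−0.11·t = ln(0.0154991) = -4.167, so t = 4.167/0.11 = 37.882.

37.9 years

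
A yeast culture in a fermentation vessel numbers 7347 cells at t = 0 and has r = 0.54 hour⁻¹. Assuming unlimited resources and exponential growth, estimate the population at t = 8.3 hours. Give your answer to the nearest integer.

649558 cells

N(t) = N₀·e^(rt) = 7347 × e^(0.54×8.3) = 7347 × e^4.482.
e^4.482 ≈ 88.411, so N ≈ 7347 × 88.411 = 649558.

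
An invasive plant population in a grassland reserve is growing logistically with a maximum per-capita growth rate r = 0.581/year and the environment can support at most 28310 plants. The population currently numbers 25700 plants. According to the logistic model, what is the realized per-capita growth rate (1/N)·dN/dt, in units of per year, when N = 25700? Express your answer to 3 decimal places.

0.054 per year

(1/N)·dN/dt = r(1 − N/K) = 0.581 × (1 − 25700/28310).
= 0.581 × 0.092194 = 0.053564.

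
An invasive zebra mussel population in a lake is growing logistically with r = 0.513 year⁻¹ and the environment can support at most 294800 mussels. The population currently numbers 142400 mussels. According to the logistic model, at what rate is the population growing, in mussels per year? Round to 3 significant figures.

37800 mussels per year

dN/dt = rN(1 − N/K) = 0.513 × 142400 × (1 − 142400/294800).
1 − 142400/294800 = 0.51696; dN/dt = 0.513 × 142400 × 0.51696 = 37765.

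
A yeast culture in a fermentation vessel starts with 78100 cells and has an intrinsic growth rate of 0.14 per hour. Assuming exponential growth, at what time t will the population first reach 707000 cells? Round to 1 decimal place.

Set N₀·e^(rt) = 707000: e^(0.14·t) = 707000/78100 = 9.0525.
0.14·t = ln(9.0525) = 2.203, so t = 2.203/0.14 = 15.736.

15.7 hours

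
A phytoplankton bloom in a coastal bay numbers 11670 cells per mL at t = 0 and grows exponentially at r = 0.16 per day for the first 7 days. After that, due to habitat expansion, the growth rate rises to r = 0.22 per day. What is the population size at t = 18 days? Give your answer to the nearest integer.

Phase 1: N(7) = 11670·e^(0.16×7) = 11670·e^1.12 = 35766.8.
Phase 2 runs for 18 − 7 = 11 days at r = 0.22.
N(18) = 35766.8·e^(0.22×11) = 35766.8·e^2.42 = 402229.

402229 cells per mL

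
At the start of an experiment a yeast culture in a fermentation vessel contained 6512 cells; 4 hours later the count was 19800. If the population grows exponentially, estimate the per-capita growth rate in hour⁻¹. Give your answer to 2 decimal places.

From N(t) = N₀·e^(rt): e^(r·4) = 19800/6512 = 3.0405.
r·4 = ln(3.0405) = 1.112, so r = 1.112/4 = 0.27801.

0.28 per hour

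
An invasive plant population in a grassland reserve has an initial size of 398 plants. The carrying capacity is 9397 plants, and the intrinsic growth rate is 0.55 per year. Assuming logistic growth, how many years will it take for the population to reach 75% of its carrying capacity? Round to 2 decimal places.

A = (K − N₀)/N₀ = (9397 − 398)/398 = 22.611.
Solve 9397/(1 + 22.611·e^(−0.55t)) = 7047.75: 1 + 22.611·e^(−0.55t) = 1.3333, so e^(−0.55t) = 0.0147424.
−0.55·t = ln(0.0147424) = -4.217, so t = 4.217/0.55 = 7.6673.

7.67 years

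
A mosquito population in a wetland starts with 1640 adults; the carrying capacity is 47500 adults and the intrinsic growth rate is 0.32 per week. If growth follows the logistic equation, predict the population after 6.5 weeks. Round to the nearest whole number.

10571 adults

A = (K − N₀)/N₀ = (47500 − 1640)/1640 = 27.963.
N(t) = K/(1 + A·e^(−rt)) = 47500/(1 + 27.963×e^(−0.32×6.5)).
e^(−2.08) = 0.12493; denominator = 1 + 27.963×0.12493 = 4.4935.
N = 47500/4.4935 = 10570.9.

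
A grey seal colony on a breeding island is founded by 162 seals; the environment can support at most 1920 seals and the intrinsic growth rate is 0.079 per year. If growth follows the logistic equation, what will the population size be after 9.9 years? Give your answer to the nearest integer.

A = (K − N₀)/N₀ = (1920 − 162)/162 = 10.852.
N(t) = K/(1 + A·e^(−rt)) = 1920/(1 + 10.852×e^(−0.079×9.9)).
e^(−0.7821) = 0.45744; denominator = 1 + 10.852×0.45744 = 5.9641.
N = 1920/5.9641 = 321.925.

322 seals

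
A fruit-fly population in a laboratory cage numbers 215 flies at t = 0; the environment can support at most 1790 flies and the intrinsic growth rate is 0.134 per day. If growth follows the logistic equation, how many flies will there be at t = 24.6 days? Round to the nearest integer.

A = (K − N₀)/N₀ = (1790 − 215)/215 = 7.3256.
N(t) = K/(1 + A·e^(−rt)) = 1790/(1 + 7.3256×e^(−0.134×24.6)).
e^(−3.296) = 0.037016; denominator = 1 + 7.3256×0.037016 = 1.2712.
N = 1790/1.2712 = 1408.16.

1408 flies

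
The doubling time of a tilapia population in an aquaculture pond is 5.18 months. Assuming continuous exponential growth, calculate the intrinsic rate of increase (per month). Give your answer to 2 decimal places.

0.13 per month

r = ln(2)/t_d = 0.6931/5.18 = 0.13381.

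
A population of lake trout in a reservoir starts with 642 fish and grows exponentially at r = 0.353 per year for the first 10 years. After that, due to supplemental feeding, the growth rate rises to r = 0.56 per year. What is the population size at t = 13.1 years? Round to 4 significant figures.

124300 fish

Phase 1: N(10) = 642·e^(0.353×10) = 642·e^3.53 = 21907.6.
Phase 2 runs for 13.1 − 10 = 3.1 years at r = 0.56.
N(13.1) = 21907.6·e^(0.56×3.1) = 21907.6·e^1.736 = 124317.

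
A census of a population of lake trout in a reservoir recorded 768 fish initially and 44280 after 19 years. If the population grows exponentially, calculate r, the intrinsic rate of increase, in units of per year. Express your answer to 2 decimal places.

0.21 per year

From N(t) = N₀·e^(rt): e^(r·19) = 44280/768 = 57.656.
r·19 = ln(57.656) = 4.0545, so r = 4.0545/19 = 0.21339.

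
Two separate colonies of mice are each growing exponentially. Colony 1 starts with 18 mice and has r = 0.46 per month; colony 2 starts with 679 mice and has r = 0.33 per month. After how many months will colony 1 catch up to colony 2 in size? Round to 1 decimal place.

27.9 months

Set 18·e^(0.46t) = 679·e^(0.33t).
e^((0.46 − 0.33)t) = 679/18 → e^(0.13·t) = 37.722.
0.13·t = ln(37.722) = 3.6302, so t = 3.6302/0.13 = 27.925.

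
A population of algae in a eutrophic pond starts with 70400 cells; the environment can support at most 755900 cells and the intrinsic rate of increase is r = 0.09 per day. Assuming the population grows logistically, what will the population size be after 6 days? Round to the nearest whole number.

A = (K − N₀)/N₀ = (755900 − 70400)/70400 = 9.7372.
N(t) = K/(1 + A·e^(−rt)) = 755900/(1 + 9.7372×e^(−0.09×6)).
e^(−0.54) = 0.58275; denominator = 1 + 9.7372×0.58275 = 6.6743.
N = 755900/6.6743 = 113255.

113255 cells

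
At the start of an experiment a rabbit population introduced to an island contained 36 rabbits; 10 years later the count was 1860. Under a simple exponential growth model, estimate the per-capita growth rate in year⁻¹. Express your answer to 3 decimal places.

From N(t) = N₀·e^(rt): e^(r·10) = 1860/36 = 51.667.
r·10 = ln(51.667) = 3.9448, so r = 3.9448/10 = 0.39448.

0.394 per year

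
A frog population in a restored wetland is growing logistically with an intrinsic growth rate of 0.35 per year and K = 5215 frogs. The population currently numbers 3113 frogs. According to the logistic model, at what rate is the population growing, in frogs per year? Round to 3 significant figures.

dN/dt = rN(1 − N/K) = 0.35 × 3113 × (1 − 3113/5215).
1 − 3113/5215 = 0.40307; dN/dt = 0.35 × 3113 × 0.40307 = 439.16.

439 frogs per year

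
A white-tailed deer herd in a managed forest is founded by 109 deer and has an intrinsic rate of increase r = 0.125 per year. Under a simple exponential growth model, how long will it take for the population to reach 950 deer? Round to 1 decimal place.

Set N₀·e^(rt) = 950: e^(0.125·t) = 950/109 = 8.7156.
0.125·t = ln(8.7156) = 2.1651, so t = 2.1651/0.125 = 17.321.

17.3 years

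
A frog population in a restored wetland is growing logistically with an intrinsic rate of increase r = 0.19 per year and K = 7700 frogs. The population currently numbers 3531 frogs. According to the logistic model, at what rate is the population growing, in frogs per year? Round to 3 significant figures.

363 frogs per year

dN/dt = rN(1 − N/K) = 0.19 × 3531 × (1 − 3531/7700).
1 − 3531/7700 = 0.54143; dN/dt = 0.19 × 3531 × 0.54143 = 363.24.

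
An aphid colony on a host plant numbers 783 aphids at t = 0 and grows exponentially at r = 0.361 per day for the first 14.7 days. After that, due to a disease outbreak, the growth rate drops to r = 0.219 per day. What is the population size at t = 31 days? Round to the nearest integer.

Phase 1: N(14.7) = 783·e^(0.361×14.7) = 783·e^5.307 = 157918.
Phase 2 runs for 31 − 14.7 = 16.3 days at r = 0.219.
N(31) = 157918·e^(0.219×16.3) = 157918·e^3.57 = 5.607035×10^6.

5607035 aphids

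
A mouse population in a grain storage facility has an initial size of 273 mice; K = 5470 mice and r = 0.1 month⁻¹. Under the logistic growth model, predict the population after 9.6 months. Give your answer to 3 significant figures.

A = (K − N₀)/N₀ = (5470 − 273)/273 = 19.037.
N(t) = K/(1 + A·e^(−rt)) = 5470/(1 + 19.037×e^(−0.1×9.6)).
e^(−0.96) = 0.38289; denominator = 1 + 19.037×0.38289 = 8.289.
N = 5470/8.289 = 659.912.

660 mice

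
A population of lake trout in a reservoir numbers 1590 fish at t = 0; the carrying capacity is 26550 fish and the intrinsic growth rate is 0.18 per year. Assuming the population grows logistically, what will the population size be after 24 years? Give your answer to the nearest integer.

21964 fish

A = (K − N₀)/N₀ = (26550 − 1590)/1590 = 15.698.
N(t) = K/(1 + A·e^(−rt)) = 26550/(1 + 15.698×e^(−0.18×24)).
e^(−4.32) = 0.0133; denominator = 1 + 15.698×0.0133 = 1.2088.
N = 26550/1.2088 = 21964.2.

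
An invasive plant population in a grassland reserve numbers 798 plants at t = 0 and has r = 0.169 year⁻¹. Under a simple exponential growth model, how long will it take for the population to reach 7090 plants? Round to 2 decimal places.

Set N₀·e^(rt) = 7090: e^(0.169·t) = 7090/798 = 8.8847.
0.169·t = ln(8.8847) = 2.1843, so t = 2.1843/0.169 = 12.925.

12.93 years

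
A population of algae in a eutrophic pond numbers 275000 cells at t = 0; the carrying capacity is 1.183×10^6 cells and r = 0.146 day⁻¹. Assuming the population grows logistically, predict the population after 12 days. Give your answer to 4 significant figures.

752200 cells

A = (K − N₀)/N₀ = (1.183×10^6 − 275000)/275000 = 3.3018.
N(t) = K/(1 + A·e^(−rt)) = 1.183×10^6/(1 + 3.3018×e^(−0.146×12)).
e^(−1.752) = 0.17343; denominator = 1 + 3.3018×0.17343 = 1.5726.
N = 1.183×10^6/1.5726 = 752246.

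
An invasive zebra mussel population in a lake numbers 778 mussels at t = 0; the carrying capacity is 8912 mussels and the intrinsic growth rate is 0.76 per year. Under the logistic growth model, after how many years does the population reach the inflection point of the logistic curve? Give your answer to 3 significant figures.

3.09 years

Logistic growth is fastest at N = K/2 = 4456.
A = (K − N₀)/N₀ = 10.455. Set K/(1 + A·e^(−rt)) = K/2 → A·e^(−rt) = 1.
e^(−0.76t) = 1/10.455 = 0.0956479, so t = ln(10.455)/0.76 = 2.3471/0.76 = 3.0883.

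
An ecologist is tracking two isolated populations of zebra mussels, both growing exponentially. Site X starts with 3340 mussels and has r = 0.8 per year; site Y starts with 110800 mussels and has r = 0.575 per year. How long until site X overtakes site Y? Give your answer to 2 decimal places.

Set 3340·e^(0.8t) = 110800·e^(0.575t).
e^((0.8 − 0.575)t) = 110800/3340 → e^(0.225·t) = 33.174.
0.225·t = ln(33.174) = 3.5018, so t = 3.5018/0.225 = 15.563.

15.56 years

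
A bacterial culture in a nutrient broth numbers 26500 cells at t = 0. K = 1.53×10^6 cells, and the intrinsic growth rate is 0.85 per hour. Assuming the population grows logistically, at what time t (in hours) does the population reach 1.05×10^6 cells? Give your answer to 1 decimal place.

A = (K − N₀)/N₀ = (1.53×10^6 − 26500)/26500 = 56.736.
Solve 1.53×10^6/(1 + 56.736·e^(−0.85t)) = 1.05×10^6: 1 + 56.736·e^(−0.85t) = 1.4571, so e^(−0.85t) = 0.00805739.
−0.85·t = ln(0.00805739) = -4.8212, so t = 4.8212/0.85 = 5.672.

5.7 hours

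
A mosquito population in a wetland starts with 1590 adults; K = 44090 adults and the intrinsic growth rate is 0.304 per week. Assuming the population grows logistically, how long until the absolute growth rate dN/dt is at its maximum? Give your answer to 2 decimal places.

10.81 weeks

Logistic growth is fastest at N = K/2 = 22045.
A = (K − N₀)/N₀ = 26.73. Set K/(1 + A·e^(−rt)) = K/2 → A·e^(−rt) = 1.
e^(−0.304t) = 1/26.73 = 0.0374118, so t = ln(26.73)/0.304 = 3.2858/0.304 = 10.808.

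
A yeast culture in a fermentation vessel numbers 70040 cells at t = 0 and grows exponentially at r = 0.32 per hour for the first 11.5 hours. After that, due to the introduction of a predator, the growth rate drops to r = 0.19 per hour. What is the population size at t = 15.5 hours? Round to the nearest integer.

5937637 cells

Phase 1: N(11.5) = 70040·e^(0.32×11.5) = 70040·e^3.68 = 2.776833×10^6.
Phase 2 runs for 15.5 − 11.5 = 4 hours at r = 0.19.
N(15.5) = 2.776833×10^6·e^(0.19×4) = 2.776833×10^6·e^0.76 = 5.937637×10^6.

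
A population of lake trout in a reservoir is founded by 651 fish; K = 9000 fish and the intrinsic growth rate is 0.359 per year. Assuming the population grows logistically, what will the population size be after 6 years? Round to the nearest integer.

3617 fish

A = (K − N₀)/N₀ = (9000 − 651)/651 = 12.825.
N(t) = K/(1 + A·e^(−rt)) = 9000/(1 + 12.825×e^(−0.359×6)).
e^(−2.154) = 0.11602; denominator = 1 + 12.825×0.11602 = 2.4879.
N = 9000/2.4879 = 3617.46.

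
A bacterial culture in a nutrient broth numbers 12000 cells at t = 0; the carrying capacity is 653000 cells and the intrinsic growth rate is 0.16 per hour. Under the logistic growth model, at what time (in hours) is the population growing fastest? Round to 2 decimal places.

24.86 hours

Logistic growth is fastest at N = K/2 = 326500.
A = (K − N₀)/N₀ = 53.417. Set K/(1 + A·e^(−rt)) = K/2 → A·e^(−rt) = 1.
e^(−0.16t) = 1/53.417 = 0.0187207, so t = ln(53.417)/0.16 = 3.9781/0.16 = 24.863.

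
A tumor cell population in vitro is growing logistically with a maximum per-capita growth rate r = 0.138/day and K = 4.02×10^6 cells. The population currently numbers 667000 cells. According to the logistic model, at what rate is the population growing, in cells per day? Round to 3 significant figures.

76800 cells per day

dN/dt = rN(1 − N/K) = 0.138 × 667000 × (1 − 667000/4.02×10^6).
1 − 667000/4.02×10^6 = 0.83408; dN/dt = 0.138 × 667000 × 0.83408 = 76774.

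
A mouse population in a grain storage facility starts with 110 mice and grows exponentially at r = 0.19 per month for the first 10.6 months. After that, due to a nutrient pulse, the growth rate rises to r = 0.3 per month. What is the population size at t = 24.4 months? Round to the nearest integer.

51766 mice

Phase 1: N(10.6) = 110·e^(0.19×10.6) = 110·e^2.014 = 824.255.
Phase 2 runs for 24.4 − 10.6 = 13.8 months at r = 0.3.
N(24.4) = 824.255·e^(0.3×13.8) = 824.255·e^4.14 = 51765.6.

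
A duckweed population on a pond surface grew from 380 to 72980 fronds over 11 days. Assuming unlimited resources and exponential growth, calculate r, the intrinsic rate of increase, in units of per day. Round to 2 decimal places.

From N(t) = N₀·e^(rt): e^(r·11) = 72980/380 = 192.05.
r·11 = ln(192.05) = 5.2578, so r = 5.2578/11 = 0.47798.

0.48 per day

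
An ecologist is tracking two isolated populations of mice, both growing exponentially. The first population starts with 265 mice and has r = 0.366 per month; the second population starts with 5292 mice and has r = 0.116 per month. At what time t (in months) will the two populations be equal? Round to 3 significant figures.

12.0 months

Set 265·e^(0.366t) = 5292·e^(0.116t).
e^((0.366 − 0.116)t) = 5292/265 → e^(0.25·t) = 19.97.
0.25·t = ln(19.97) = 2.9942, so t = 2.9942/0.25 = 11.977.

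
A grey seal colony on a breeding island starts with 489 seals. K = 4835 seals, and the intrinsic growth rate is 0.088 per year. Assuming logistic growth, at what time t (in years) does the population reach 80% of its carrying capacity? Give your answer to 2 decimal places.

A = (K − N₀)/N₀ = (4835 − 489)/489 = 8.8875.
Solve 4835/(1 + 8.8875·e^(−0.088t)) = 3868: 1 + 8.8875·e^(−0.088t) = 1.25, so e^(−0.088t) = 0.0281293.
−0.088·t = ln(0.0281293) = -3.5709, so t = 3.5709/0.088 = 40.579.

40.58 years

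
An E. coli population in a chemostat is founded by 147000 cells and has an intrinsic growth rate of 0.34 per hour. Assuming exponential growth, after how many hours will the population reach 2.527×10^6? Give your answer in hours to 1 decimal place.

Set N₀·e^(rt) = 2.527×10^6: e^(0.34·t) = 2.527×10^6/147000 = 17.19.
0.34·t = ln(17.19) = 2.8444, so t = 2.8444/0.34 = 8.3658.

8.4 hours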